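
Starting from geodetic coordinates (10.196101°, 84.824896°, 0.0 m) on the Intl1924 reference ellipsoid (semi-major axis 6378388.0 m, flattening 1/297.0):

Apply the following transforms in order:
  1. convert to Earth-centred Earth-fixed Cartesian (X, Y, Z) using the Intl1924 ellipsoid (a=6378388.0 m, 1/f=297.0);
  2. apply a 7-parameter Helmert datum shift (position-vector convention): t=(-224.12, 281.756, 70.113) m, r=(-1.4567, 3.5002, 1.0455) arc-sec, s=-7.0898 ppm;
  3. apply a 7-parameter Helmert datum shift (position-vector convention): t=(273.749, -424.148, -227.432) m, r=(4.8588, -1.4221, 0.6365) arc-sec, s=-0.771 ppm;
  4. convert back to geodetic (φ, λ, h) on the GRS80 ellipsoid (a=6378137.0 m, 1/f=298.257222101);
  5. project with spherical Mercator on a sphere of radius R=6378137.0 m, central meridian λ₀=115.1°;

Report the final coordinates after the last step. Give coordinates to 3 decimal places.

start: φ=10.196101°, λ=84.824896°, h=0.000 m
→ ECEF (a=6378388.000, f=1/297.0): X=566303.4431, Y=6252727.2230, Z=1121615.6464
→ Helmert 7p (PV): X=566062.6481, Y=6252975.4400, Z=1121624.0394
→ Helmert 7p (PV): X=566308.9319, Y=6252521.7966, Z=1121546.9411
→ geod (Bowring, a=6378137.000): φ=10.19552936°, λ=84.82467701°, h=35.1137 m
→ merc (R=6378137.0, λ₀=115.1°): E=-3370233.5391, N=1140998.6783

E=-3370233.539 m, N=1140998.678 m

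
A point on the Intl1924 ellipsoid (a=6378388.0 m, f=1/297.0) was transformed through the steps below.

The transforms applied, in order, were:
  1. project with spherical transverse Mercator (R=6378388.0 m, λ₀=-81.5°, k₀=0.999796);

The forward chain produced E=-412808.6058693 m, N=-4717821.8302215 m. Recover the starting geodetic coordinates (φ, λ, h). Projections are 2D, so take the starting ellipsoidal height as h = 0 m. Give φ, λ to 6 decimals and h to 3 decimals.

start: E=-412808.6059, N=-4717821.8302 m
→ tm⁻¹: φ=-42.27861000°, λ=-86.51227000°

φ=-42.278610°, λ=-86.512270°, h=0.000 m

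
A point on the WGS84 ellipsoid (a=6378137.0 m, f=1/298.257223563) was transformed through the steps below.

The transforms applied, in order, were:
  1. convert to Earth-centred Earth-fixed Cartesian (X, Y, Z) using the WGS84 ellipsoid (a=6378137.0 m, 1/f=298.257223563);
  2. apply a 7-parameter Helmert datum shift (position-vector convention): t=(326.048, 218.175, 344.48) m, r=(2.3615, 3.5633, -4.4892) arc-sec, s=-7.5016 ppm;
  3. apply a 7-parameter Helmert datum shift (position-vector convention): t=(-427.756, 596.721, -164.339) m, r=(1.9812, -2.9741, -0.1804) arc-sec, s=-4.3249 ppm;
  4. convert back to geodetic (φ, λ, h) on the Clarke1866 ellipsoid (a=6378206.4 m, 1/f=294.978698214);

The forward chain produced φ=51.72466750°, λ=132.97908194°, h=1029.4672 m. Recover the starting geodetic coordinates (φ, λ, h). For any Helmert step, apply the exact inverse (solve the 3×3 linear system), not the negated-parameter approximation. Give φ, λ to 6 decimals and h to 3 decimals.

start: φ=51.724668°, λ=132.979082°, h=1029.467 m
→ ECEF (a=6378206.400, f=1/294.978698214): X=-2699538.2864, Y=2897020.1740, Z=4984489.0069
→ Helmert⁻¹: X=-2699052.8637, Y=2896481.4978, Z=4984686.0003
→ Helmert⁻¹: X=-2699548.3026, Y=2896283.3605, Z=4984299.1162
→ geod (Bowring, a=6378137.000): φ=51.72528400°, λ=132.98645700°, h=473.6980 m

φ=51.725284°, λ=132.986457°, h=473.698 m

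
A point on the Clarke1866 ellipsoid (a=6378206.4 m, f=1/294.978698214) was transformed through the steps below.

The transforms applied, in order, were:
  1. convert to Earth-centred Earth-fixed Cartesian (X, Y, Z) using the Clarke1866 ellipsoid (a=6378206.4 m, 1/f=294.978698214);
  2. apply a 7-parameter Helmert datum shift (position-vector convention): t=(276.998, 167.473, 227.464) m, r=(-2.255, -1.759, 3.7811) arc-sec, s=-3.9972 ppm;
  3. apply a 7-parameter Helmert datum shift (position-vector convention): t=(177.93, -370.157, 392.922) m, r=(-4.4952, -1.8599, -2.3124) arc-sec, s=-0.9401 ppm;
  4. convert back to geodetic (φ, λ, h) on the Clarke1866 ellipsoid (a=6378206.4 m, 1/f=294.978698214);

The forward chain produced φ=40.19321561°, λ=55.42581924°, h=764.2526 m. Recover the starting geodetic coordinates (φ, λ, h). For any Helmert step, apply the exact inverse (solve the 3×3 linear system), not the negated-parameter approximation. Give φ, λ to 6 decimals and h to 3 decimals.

start: φ=40.193216°, λ=55.425819°, h=764.253 m
→ ECEF (a=6378206.400, f=1/294.978698214): X=2769041.2679, Y=4017826.1929, Z=4094692.0989
→ Helmert⁻¹: X=2768857.8133, Y=4018141.9387, Z=4094365.6278
→ Helmert⁻¹: X=2768700.4498, Y=4017895.0128, Z=4094174.8436
→ geod (Bowring, a=6378206.400): φ=40.19045200°, λ=55.42957300°, h=325.9970 m

φ=40.190452°, λ=55.429573°, h=325.997 m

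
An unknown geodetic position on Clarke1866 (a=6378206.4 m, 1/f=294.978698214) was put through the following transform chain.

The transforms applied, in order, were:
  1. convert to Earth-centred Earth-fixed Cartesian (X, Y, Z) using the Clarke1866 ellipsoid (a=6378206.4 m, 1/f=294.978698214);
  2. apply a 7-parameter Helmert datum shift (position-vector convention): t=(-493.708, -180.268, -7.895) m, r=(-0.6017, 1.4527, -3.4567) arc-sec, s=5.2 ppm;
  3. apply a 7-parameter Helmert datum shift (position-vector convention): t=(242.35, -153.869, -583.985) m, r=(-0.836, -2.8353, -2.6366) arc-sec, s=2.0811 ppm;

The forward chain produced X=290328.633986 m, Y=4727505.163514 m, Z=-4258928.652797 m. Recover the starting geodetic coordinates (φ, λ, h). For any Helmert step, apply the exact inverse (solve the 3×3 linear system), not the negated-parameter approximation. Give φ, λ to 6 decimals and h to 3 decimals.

start: X=290328.6340, Y=4727505.1635, Z=-4258928.6528 m
→ Helmert⁻¹: X=289966.7138, Y=4727670.1595, Z=-4258320.6302
→ Helmert⁻¹: X=290409.6702, Y=4727843.1316, Z=-4258274.7550
→ geod (Bowring, a=6378206.400): φ=-42.14860200°, λ=86.48500000°, h=923.3360 m

φ=-42.148602°, λ=86.485000°, h=923.336 m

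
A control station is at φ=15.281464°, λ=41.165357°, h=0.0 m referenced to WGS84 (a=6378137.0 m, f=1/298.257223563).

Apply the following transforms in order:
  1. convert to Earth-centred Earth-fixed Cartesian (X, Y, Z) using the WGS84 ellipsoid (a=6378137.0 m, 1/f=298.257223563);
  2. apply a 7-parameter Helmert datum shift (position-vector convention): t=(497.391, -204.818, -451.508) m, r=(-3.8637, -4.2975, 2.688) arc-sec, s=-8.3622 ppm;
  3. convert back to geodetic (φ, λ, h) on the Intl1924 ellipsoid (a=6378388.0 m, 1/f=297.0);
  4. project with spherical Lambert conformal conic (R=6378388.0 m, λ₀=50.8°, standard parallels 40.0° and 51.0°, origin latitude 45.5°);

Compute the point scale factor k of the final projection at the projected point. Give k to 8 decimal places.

1.12938634

start: φ=15.281464°, λ=41.165357°, h=0.000 m
→ ECEF (a=6378137.000, f=1/298.257223563): X=4632852.5122, Y=4050810.4386, Z=1670163.0249
→ Helmert 7p (PV): X=4633223.5761, Y=4050663.4056, Z=1669718.1966
→ geod (Bowring, a=6378388.000): φ=15.27756979°, λ=41.16205256°, h=-185.7830 m
→ into lcc (λ₀=50.8°): φ=15.27756979°, λ−λ₀=-9.63794744°
scale k = 1.12938634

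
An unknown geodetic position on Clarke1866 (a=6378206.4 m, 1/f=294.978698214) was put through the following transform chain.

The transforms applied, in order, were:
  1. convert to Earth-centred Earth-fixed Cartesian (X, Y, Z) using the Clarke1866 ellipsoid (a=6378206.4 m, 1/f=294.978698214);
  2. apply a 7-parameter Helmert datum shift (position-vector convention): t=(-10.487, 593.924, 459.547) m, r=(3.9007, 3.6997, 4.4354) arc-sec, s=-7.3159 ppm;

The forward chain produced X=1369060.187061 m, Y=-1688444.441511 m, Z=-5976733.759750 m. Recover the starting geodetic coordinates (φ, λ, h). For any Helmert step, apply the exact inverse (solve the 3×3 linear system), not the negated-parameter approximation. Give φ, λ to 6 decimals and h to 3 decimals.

start: X=1369060.1871, Y=-1688444.4415, Z=-5976733.7598 m
→ Helmert⁻¹: X=1369151.5773, Y=-1689193.1991, Z=-5977180.5331
→ geod (Bowring, a=6378206.400): φ=-70.13423800°, λ=-50.97399500°, h=1296.4630 m

φ=-70.134238°, λ=-50.973995°, h=1296.463 m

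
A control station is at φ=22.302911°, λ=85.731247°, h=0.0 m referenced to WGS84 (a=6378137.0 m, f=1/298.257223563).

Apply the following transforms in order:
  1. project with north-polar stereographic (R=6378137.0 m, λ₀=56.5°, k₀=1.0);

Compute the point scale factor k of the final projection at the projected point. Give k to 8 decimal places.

1.44979733

start: φ=22.302911°, λ=85.731247°, h=0.000 m
→ into stereo (λ₀=56.5°): φ=22.30291100°, λ−λ₀=29.23124700°
scale k = 1.44979733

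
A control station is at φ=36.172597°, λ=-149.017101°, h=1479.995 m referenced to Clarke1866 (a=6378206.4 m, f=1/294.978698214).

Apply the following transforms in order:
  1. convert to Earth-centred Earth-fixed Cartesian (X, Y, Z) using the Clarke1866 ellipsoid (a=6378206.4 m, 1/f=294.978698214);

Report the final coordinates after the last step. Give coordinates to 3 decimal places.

X=-4420378.000 m, Y=-2654235.711 m, Z=3744351.412 m

start: φ=36.172597°, λ=-149.017101°, h=1479.995 m
→ ECEF (a=6378206.400, f=1/294.978698214): X=-4420378.0003, Y=-2654235.7112, Z=3744351.4123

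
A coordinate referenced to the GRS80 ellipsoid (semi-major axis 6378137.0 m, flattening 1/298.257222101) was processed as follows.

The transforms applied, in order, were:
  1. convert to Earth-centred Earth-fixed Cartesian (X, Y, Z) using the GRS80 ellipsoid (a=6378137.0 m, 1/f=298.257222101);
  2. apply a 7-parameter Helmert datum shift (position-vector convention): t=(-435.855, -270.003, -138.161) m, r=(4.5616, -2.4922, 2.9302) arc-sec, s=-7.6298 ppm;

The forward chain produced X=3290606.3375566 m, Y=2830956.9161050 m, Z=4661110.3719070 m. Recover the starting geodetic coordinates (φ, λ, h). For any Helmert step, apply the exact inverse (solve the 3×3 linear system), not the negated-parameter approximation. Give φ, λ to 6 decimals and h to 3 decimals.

φ=47.225930°, λ=40.704576°, h=3164.983 m

start: X=3290606.3376, Y=2830956.9161, Z=4661110.3719 m
→ Helmert⁻¹: X=3291163.8431, Y=2831304.8499, Z=4661181.7170
→ geod (Bowring, a=6378137.000): φ=47.22593000°, λ=40.70457600°, h=3164.9830 m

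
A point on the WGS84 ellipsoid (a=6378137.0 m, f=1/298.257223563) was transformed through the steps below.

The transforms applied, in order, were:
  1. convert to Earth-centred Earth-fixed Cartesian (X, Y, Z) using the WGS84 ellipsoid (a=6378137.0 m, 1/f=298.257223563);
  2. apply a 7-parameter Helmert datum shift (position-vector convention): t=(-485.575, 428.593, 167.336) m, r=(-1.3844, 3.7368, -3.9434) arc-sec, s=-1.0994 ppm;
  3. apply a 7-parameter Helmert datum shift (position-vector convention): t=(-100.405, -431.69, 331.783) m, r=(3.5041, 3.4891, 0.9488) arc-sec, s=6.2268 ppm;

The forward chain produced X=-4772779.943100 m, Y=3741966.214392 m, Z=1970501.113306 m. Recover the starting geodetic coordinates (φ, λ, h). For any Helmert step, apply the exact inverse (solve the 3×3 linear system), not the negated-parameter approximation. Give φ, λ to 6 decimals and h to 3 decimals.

start: X=-4772779.9431, Y=3741966.2144, Z=1970501.1133 m
→ Helmert⁻¹: X=-4772665.9289, Y=3742430.0225, Z=1970012.7521
→ Helmert⁻¹: X=-4772292.8243, Y=3741901.0853, Z=1969786.2392
→ geod (Bowring, a=6378137.000): φ=18.10784500°, λ=141.90040500°, h=170.7140 m

φ=18.107845°, λ=141.900405°, h=170.714 m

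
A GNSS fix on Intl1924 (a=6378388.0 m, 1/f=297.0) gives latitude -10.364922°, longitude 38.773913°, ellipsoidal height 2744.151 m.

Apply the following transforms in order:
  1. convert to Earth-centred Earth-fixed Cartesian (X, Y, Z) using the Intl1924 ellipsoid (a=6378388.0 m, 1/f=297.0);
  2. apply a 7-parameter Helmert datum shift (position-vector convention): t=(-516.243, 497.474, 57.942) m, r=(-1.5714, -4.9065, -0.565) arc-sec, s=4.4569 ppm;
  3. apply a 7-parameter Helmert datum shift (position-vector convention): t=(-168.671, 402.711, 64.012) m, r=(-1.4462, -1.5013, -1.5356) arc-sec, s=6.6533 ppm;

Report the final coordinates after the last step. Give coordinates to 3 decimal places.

X=4893674.753 m, Y=3932271.607 m, Z=-1140279.226 m

start: φ=-10.364922°, λ=38.773913°, h=2744.151 m
→ ECEF (a=6378388.000, f=1/297.0): X=4894229.8234, Y=3931394.2642, Z=-1140483.0317
→ Helmert 7p (PV): X=4893773.2917, Y=3931887.1650, Z=-1140343.7022
→ Helmert 7p (PV): X=4893674.7528, Y=3932271.6072, Z=-1140279.2257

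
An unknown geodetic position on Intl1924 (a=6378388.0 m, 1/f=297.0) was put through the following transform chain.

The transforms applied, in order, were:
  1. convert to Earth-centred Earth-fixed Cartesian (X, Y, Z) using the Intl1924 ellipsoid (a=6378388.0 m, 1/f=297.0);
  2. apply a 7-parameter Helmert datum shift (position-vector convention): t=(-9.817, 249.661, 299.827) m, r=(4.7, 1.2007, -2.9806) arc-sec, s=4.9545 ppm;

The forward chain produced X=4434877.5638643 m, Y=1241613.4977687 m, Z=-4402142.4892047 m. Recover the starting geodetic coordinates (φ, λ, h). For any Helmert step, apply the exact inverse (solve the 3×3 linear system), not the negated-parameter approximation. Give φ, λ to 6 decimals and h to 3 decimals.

φ=-43.902625°, λ=15.636939°, h=2945.842 m

start: X=4434877.5639, Y=1241613.4978, Z=-4402142.4892 m
→ Helmert⁻¹: X=4434873.0980, Y=1241321.4573, Z=-4402422.9734
→ geod (Bowring, a=6378388.000): φ=-43.90262500°, λ=15.63693900°, h=2945.8420 m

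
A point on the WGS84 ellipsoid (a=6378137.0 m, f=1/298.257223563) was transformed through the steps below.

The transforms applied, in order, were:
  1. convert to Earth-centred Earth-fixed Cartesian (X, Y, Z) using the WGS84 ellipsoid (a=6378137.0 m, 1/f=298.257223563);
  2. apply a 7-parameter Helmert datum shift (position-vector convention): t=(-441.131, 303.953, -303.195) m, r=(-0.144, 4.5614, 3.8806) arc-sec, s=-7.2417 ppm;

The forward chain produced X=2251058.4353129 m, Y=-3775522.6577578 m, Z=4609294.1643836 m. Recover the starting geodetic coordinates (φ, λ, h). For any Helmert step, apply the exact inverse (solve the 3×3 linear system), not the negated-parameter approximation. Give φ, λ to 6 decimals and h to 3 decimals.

start: X=2251058.4353, Y=-3775522.6578, Z=4609294.1644 m
→ Helmert⁻¹: X=2251342.8928, Y=-3775899.5286, Z=4609677.8917
→ geod (Bowring, a=6378137.000): φ=46.55044200°, λ=-59.19490600°, h=2947.0970 m

φ=46.550442°, λ=-59.194906°, h=2947.097 m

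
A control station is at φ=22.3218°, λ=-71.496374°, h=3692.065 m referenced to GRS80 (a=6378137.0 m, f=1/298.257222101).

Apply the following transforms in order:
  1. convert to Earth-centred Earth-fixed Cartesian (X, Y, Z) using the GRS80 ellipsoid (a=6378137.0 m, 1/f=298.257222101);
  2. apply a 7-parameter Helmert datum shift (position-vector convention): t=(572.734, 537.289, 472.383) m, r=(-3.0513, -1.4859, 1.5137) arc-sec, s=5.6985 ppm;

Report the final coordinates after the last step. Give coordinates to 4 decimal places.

X=1875108.7161 m, Y=-5600561.8000 m, Z=2409398.9778 m

start: φ=22.321800°, λ=-71.496374°, h=3692.065 m
→ ECEF (a=6378137.000, f=1/298.257222101): X=1874501.5484, Y=-5601116.5614, Z=2408816.5060
→ Helmert 7p (PV): X=1875108.7161, Y=-5600561.8000, Z=2409398.9778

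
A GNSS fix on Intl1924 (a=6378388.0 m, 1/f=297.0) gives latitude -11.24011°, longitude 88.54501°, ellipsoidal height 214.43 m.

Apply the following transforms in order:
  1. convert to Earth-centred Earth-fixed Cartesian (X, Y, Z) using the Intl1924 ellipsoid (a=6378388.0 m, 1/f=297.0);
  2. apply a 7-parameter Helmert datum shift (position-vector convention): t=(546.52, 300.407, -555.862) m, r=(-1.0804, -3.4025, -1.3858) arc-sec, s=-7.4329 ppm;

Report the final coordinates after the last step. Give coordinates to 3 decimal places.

start: φ=-11.240110°, λ=88.545010°, h=214.430 m
→ ECEF (a=6378388.000, f=1/297.0): X=158876.8224, Y=6255035.8038, Z=-1235123.2793
→ Helmert 7p (PV): X=159484.5601, Y=6255282.1809, Z=-1235700.1031

X=159484.560 m, Y=6255282.181 m, Z=-1235700.103 m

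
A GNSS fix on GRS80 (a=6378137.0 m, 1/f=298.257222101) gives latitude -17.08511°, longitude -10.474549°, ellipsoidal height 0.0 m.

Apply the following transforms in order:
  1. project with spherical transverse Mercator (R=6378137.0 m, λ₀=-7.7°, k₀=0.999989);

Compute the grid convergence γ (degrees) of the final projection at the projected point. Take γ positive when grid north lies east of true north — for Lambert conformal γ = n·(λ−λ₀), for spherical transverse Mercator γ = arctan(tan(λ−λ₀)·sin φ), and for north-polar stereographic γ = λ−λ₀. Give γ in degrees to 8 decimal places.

start: φ=-17.085110°, λ=-10.474549°, h=0.000 m
→ into tm (λ₀=-7.7°): φ=-17.08511000°, λ−λ₀=-2.77454900°
convergence γ = 0.81572273°

0.81572273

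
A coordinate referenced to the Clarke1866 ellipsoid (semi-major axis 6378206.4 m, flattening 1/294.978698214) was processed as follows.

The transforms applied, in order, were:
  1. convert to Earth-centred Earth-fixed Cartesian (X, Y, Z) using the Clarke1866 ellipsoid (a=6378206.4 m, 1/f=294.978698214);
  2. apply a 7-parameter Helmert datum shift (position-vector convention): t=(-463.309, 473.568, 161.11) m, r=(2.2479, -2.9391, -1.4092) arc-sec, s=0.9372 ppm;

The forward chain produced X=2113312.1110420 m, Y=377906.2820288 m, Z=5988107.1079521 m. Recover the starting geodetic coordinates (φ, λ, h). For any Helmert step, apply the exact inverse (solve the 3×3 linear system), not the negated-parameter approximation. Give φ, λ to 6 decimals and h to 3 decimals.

start: X=2113312.1110, Y=377906.2820, Z=5988107.1080 m
→ Helmert⁻¹: X=2113856.1825, Y=377512.0591, Z=5987906.1512
→ geod (Bowring, a=6378206.400): φ=70.39512000°, λ=10.12566300°, h=2246.6520 m

φ=70.395120°, λ=10.125663°, h=2246.652 m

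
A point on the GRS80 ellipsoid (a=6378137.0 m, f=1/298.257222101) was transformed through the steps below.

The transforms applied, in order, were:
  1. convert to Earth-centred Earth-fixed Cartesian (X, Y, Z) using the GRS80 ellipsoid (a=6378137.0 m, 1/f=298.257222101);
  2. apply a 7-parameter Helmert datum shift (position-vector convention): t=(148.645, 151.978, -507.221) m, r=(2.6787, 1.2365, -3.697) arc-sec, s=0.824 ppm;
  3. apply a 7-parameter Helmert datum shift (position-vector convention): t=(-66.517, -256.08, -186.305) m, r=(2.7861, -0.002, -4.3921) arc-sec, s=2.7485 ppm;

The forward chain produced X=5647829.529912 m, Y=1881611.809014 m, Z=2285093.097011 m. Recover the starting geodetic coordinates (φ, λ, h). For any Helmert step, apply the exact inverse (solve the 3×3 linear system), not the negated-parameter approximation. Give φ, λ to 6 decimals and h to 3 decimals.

start: X=5647829.5299, Y=1881611.8090, Z=2285093.0970 m
→ Helmert⁻¹: X=5647840.4712, Y=1882013.8468, Z=2285247.6451
→ Helmert⁻¹: X=5647639.7380, Y=1881991.2284, Z=2285762.3978
→ geod (Bowring, a=6378137.000): φ=21.13440800°, λ=18.42987800°, h=1333.1850 m

φ=21.134408°, λ=18.429878°, h=1333.185 m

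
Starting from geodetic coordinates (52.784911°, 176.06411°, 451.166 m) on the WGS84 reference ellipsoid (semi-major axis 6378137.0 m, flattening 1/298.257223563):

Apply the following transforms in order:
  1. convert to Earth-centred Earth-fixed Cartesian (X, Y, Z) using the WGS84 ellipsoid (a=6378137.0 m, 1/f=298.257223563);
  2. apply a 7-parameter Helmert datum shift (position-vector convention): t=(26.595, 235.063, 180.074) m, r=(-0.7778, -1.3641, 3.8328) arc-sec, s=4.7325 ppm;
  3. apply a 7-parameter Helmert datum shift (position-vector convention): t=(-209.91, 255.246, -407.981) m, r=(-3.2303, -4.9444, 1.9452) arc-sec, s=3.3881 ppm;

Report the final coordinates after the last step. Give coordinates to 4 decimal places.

start: φ=52.784911°, λ=176.064110°, h=451.166 m
→ ECEF (a=6378137.000, f=1/298.257223563): X=-3856923.5252, Y=265365.9714, Z=5056461.8973
→ Helmert 7p (PV): X=-3856953.5544, Y=265549.6882, Z=5056639.3930
→ Helmert 7p (PV): X=-3857300.2502, Y=265848.6524, Z=5056151.9298

X=-3857300.2502 m, Y=265848.6524 m, Z=5056151.9298 m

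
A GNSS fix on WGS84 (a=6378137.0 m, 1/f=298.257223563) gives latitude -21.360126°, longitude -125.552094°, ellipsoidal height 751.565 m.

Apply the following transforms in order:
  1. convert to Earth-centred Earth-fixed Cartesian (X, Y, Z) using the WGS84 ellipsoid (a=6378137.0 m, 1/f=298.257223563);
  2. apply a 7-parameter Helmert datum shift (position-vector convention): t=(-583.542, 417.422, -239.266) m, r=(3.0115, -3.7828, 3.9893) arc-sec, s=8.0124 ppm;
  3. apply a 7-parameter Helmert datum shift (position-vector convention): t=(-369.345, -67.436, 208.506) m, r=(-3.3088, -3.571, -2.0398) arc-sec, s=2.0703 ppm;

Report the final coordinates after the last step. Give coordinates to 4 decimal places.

X=-3456583.7389 m, Y=-4835175.6090 m, Z=-2309018.4828 m

start: φ=-21.360126°, λ=-125.552094°, h=751.565 m
→ ECEF (a=6378137.000, f=1/298.257223563): X=-3455724.0366, Y=-4835440.8501, Z=-2308848.1930
→ Helmert 7p (PV): X=-3456199.4023, Y=-4835095.2983, Z=-2309239.9341
→ Helmert 7p (PV): X=-3456583.7389, Y=-4835175.6090, Z=-2309018.4828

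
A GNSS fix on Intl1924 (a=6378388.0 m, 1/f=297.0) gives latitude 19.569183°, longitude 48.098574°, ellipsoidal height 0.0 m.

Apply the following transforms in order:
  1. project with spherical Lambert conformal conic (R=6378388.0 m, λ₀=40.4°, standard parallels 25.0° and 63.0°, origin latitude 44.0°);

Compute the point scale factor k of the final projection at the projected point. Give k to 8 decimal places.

1.03429503

start: φ=19.569183°, λ=48.098574°, h=0.000 m
→ into lcc (λ₀=40.4°): φ=19.56918300°, λ−λ₀=7.69857400°
scale k = 1.03429503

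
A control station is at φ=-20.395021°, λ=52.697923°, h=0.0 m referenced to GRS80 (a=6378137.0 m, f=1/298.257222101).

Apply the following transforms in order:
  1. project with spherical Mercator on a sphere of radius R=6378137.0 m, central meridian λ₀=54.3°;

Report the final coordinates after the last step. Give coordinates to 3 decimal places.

E=-178342.396 m, N=-2319885.771 m

start: φ=-20.395021°, λ=52.697923°, h=0.000 m
→ merc (R=6378137.0, λ₀=54.3°): E=-178342.3959, N=-2319885.7711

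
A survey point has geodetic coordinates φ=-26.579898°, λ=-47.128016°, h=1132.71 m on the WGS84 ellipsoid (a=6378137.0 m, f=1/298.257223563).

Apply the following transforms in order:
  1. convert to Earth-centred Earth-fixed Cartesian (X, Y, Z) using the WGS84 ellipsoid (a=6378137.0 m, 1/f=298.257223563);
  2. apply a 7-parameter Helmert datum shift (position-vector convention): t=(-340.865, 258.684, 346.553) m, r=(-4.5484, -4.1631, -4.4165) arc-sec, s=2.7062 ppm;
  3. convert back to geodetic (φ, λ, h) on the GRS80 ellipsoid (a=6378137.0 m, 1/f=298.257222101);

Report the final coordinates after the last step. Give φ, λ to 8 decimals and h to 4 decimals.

φ=-26.57708281°, λ=-47.12998973°, h=617.4504 m

start: φ=-26.579898°, λ=-47.128016°, h=1132.710 m
→ ECEF (a=6378137.000, f=1/298.257223563): X=3884107.8283, Y=-4183898.5939, Z=-2837171.2686
→ Helmert 7p (PV): X=3883745.1530, Y=-4183796.9617, Z=-2836661.7388
→ geod (Bowring, a=6378137.000): φ=-26.57708281°, λ=-47.12998973°, h=617.4504 m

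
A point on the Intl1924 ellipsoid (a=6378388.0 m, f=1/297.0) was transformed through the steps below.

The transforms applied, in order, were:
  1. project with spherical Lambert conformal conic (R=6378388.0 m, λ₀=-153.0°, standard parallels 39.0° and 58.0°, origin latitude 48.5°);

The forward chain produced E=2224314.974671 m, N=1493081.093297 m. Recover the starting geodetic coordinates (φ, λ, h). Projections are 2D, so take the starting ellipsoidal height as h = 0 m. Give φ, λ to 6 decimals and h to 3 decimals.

start: E=2224314.9747, N=1493081.0933 m
→ lcc⁻¹: φ=56.87011500°, λ=-114.72938300°

φ=56.870115°, λ=-114.729383°, h=0.000 m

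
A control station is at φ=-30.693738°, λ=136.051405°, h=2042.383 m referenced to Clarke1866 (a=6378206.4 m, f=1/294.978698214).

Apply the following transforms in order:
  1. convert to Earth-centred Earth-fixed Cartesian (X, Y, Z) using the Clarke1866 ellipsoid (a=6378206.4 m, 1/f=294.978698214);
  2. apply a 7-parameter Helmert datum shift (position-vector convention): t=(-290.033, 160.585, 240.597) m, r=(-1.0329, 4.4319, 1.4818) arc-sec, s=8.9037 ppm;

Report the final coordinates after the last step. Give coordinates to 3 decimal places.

X=-3953932.204 m, Y=3811161.247 m, Z=-3237331.852 m

start: φ=-30.693738°, λ=136.051405°, h=2042.383 m
→ ECEF (a=6378206.400, f=1/294.978698214): X=-3953510.0266, Y=3811011.3447, Z=-3237609.4861
→ Helmert 7p (PV): X=-3953932.2043, Y=3811161.2467, Z=-3237331.8524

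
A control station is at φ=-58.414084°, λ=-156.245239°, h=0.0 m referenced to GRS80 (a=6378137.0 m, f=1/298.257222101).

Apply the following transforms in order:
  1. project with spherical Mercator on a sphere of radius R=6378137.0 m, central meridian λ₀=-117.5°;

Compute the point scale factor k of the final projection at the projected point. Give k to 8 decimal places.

start: φ=-58.414084°, λ=-156.245239°, h=0.000 m
→ into merc (λ₀=-117.5°): φ=-58.41408400°, λ−λ₀=-38.74523900°
scale k = 1.90921118

1.90921118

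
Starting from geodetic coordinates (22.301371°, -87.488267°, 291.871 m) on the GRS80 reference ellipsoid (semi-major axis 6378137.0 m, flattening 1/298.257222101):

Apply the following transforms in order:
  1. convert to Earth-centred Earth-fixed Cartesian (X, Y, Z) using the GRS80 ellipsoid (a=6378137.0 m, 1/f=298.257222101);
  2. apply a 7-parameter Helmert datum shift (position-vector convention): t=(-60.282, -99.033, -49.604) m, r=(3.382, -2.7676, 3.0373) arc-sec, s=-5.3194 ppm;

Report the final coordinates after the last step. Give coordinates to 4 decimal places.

X=258737.2240 m, Y=-5898603.8380 m, Z=2405276.5157 m

start: φ=22.301371°, λ=-87.488267°, h=291.871 m
→ ECEF (a=6378137.000, f=1/298.257222101): X=258744.3011, Y=-5898500.5514, Z=2405432.1571
→ Helmert 7p (PV): X=258737.2240, Y=-5898603.8380, Z=2405276.5157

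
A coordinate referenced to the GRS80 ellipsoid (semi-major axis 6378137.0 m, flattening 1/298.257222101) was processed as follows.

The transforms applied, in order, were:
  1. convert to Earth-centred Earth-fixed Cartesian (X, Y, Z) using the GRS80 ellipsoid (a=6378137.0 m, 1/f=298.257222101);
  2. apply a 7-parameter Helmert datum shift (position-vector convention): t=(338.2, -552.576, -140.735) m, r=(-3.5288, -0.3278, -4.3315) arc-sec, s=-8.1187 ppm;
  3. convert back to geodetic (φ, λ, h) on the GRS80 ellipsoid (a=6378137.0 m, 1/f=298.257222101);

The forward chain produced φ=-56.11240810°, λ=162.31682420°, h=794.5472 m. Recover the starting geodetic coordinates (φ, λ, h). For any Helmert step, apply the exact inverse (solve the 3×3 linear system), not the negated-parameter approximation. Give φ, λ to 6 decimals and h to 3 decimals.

start: φ=-56.112408°, λ=162.316824°, h=794.547 m
→ ECEF (a=6378137.000, f=1/298.257222101): X=-3396463.4388, Y=1082850.9459, Z=-5272090.4009
→ Helmert⁻¹: X=-3396860.3467, Y=1083431.1782, Z=-5271968.5338
→ geod (Bowring, a=6378137.000): φ=-56.10766500°, λ=162.30987800°, h=1002.5330 m

φ=-56.107665°, λ=162.309878°, h=1002.533 m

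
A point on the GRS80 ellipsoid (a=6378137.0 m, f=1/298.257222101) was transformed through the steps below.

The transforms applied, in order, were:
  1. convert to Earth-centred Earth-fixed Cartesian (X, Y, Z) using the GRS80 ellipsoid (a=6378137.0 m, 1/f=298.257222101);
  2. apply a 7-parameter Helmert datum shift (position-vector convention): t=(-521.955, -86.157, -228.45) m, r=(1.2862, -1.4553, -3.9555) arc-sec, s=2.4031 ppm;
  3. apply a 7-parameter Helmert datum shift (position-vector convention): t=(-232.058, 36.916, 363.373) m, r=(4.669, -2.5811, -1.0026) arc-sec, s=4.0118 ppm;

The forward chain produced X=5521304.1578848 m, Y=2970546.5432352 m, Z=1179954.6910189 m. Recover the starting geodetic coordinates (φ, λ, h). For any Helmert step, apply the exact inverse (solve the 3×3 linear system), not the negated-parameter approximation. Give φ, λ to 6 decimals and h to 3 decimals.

start: X=5521304.1579, Y=2970546.5432, Z=1179954.6910 m
→ Helmert⁻¹: X=5521514.3847, Y=2970551.2468, Z=1179450.2509
→ Helmert⁻¹: X=5521974.4231, Y=2970743.5146, Z=1179618.3812
→ geod (Bowring, a=6378137.000): φ=10.72440400°, λ=28.27961800°, h=2959.4350 m

φ=10.724404°, λ=28.279618°, h=2959.435 m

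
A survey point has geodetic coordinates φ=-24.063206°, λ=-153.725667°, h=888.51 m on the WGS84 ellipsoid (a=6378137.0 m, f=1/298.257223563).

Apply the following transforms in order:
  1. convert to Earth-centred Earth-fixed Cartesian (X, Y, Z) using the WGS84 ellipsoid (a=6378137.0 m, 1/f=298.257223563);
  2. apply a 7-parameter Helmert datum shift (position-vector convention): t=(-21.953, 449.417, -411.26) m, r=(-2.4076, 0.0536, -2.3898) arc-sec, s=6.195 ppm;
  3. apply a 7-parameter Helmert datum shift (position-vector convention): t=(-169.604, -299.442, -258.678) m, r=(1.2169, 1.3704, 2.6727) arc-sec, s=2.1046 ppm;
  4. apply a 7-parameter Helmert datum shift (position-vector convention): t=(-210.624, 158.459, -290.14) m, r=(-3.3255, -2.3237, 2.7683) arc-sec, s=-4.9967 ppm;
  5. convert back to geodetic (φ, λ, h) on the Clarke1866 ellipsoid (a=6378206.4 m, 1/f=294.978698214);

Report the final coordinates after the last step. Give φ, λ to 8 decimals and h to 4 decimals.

φ=-24.07155687°, λ=-153.72874050°, h=1475.6866 m

start: φ=-24.063206°, λ=-153.725667°, h=888.510 m
→ ECEF (a=6378137.000, f=1/298.257223563): X=-5225796.3261, Y=-2579837.2109, Z=-2585039.5131
→ Helmert 7p (PV): X=-5225881.2150, Y=-2579373.4029, Z=-2585435.3164
→ Helmert 7p (PV): X=-5226045.5722, Y=-2579730.7352, Z=-2585679.9330
→ Helmert 7p (PV): X=-5226166.3314, Y=-2579671.2123, Z=-2585974.4360
→ geod (Bowring, a=6378206.400): φ=-24.07155687°, λ=-153.72874050°, h=1475.6866 m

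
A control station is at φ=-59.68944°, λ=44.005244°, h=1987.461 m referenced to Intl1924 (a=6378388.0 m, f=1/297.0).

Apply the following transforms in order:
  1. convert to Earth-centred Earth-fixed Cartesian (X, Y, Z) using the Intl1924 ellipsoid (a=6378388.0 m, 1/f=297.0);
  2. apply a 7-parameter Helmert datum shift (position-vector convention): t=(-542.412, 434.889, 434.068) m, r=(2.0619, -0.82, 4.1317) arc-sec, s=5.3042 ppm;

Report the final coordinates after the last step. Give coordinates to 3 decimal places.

start: φ=-59.689440°, λ=44.005244°, h=1987.461 m
→ ECEF (a=6378388.000, f=1/297.0): X=2321957.2236, Y=2242698.7640, Z=-5484929.8074
→ Helmert 7p (PV): X=2321404.0092, Y=2243246.8899, Z=-5484493.1827

X=2321404.009 m, Y=2243246.890 m, Z=-5484493.183 m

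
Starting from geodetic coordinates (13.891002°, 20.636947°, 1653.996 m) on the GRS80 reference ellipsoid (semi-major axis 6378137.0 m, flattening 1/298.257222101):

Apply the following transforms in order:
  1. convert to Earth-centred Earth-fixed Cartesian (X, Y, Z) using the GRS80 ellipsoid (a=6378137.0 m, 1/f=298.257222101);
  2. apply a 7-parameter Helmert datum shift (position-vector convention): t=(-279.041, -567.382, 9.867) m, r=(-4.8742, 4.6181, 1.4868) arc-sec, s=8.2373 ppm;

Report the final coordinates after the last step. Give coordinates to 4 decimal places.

start: φ=13.891002°, λ=20.636947°, h=1653.996 m
→ ECEF (a=6378137.000, f=1/298.257222101): X=5796924.0423, Y=2183187.7929, Z=1521674.9540
→ Helmert 7p (PV): X=5796711.0846, Y=2182716.1389, Z=1521515.9751

X=5796711.0846 m, Y=2182716.1389 m, Z=1521515.9751 m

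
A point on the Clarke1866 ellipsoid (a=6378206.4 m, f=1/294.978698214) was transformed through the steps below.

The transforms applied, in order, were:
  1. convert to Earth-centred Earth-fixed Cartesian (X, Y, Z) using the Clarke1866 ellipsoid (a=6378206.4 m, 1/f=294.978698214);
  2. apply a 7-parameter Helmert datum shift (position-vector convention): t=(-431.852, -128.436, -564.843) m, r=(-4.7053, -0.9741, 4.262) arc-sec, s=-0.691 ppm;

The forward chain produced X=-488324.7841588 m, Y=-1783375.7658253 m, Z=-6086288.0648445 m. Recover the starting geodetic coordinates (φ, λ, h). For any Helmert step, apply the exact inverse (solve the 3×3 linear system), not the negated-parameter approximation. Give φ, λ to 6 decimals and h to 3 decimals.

φ=-73.210777°, λ=-105.304723°, h=1951.283 m

start: X=-488324.7842, Y=-1783375.7658, Z=-6086288.0648 m
→ Helmert⁻¹: X=-487958.8535, Y=-1783099.6514, Z=-6085765.7986
→ geod (Bowring, a=6378206.400): φ=-73.21077700°, λ=-105.30472300°, h=1951.2830 m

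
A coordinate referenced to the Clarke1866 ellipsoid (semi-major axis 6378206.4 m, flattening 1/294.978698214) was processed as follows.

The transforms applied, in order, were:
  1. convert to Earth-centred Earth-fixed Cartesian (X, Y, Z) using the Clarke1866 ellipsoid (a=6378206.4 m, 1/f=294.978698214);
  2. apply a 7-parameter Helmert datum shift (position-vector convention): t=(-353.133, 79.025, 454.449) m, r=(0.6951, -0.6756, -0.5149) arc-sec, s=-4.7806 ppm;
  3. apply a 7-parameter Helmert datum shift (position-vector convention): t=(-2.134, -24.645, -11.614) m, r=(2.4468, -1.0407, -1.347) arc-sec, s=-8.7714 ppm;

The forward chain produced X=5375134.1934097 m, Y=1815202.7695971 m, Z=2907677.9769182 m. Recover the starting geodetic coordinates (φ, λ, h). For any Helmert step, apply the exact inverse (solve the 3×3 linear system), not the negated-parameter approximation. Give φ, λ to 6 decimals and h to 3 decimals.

start: X=5375134.1934, Y=1815202.7696, Z=2907677.9769 m
→ Helmert⁻¹: X=5375186.2910, Y=1815312.9311, Z=2907666.4414
→ Helmert⁻¹: X=5375570.1132, Y=1815265.8002, Z=2907202.1662
→ geod (Bowring, a=6378206.400): φ=27.28840100°, λ=18.65921100°, h=1554.6960 m

φ=27.288401°, λ=18.659211°, h=1554.696 m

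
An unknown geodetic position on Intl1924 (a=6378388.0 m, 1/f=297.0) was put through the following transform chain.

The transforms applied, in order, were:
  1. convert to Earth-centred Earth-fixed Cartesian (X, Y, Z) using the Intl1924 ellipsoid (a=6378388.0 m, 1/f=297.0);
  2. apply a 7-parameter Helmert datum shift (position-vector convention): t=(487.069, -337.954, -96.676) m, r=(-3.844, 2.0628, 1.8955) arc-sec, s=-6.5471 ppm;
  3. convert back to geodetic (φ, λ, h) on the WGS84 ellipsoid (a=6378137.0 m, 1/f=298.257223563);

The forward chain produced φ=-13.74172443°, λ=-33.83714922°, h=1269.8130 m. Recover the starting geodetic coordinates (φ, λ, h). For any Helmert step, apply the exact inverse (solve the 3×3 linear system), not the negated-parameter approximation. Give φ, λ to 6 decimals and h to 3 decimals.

start: φ=-13.741724°, λ=-33.837149°, h=1269.813 m
→ ECEF (a=6378137.000, f=1/298.257223563): X=5148184.9084, Y=-3451245.3818, Z=-1505541.6606
→ Helmert⁻¹: X=5147714.8849, Y=-3450949.2708, Z=-1505467.6727
→ geod (Bowring, a=6378388.000): φ=-13.74264700°, λ=-33.83729500°, h=466.9750 m

φ=-13.742647°, λ=-33.837295°, h=466.975 m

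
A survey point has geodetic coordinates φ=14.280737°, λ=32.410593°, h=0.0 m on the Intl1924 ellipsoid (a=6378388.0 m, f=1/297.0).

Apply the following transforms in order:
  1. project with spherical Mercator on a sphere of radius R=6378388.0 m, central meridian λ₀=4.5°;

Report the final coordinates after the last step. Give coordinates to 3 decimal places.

E=3107115.271 m, N=1606507.807 m

start: φ=14.280737°, λ=32.410593°, h=0.000 m
→ merc (R=6378388.0, λ₀=4.5°): E=3107115.2706, N=1606507.8073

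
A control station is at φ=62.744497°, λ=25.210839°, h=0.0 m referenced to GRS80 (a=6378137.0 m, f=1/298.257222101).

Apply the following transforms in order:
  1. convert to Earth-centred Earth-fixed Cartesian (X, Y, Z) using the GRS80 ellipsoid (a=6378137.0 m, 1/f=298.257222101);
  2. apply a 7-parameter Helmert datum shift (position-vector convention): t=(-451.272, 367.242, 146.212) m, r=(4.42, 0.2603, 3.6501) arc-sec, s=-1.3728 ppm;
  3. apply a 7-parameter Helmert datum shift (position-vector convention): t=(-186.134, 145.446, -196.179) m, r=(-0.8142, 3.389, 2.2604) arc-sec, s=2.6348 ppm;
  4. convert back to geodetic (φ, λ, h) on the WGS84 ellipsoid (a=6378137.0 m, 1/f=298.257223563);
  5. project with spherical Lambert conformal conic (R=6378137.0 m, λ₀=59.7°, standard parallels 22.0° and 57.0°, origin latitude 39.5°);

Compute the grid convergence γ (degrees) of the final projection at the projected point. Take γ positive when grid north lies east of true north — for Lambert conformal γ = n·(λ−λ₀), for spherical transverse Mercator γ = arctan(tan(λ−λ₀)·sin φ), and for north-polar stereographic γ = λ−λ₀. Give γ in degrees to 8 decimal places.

start: φ=62.744497°, λ=25.210839°, h=0.000 m
→ ECEF (a=6378137.000, f=1/298.257222101): X=2649716.8955, Y=1247474.4395, Z=5646992.7274
→ Helmert 7p (PV): X=2649247.0368, Y=1247765.8509, Z=5647154.5751
→ Helmert 7p (PV): X=2649146.9940, Y=1247965.9083, Z=5646924.8218
→ geod (Bowring, a=6378137.000): φ=62.74666023°, λ=25.22428855°, h=-200.5864 m
→ into lcc (λ₀=59.7°): φ=62.74666023°, λ−λ₀=-34.47571145°
convergence γ = -22.28943945°

-22.28943945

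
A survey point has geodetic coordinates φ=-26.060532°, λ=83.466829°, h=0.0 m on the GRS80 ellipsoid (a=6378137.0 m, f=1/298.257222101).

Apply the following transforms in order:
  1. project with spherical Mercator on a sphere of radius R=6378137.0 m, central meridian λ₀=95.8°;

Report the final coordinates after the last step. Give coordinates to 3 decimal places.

E=-1372922.316 m, N=-3006580.024 m

start: φ=-26.060532°, λ=83.466829°, h=0.000 m
→ merc (R=6378137.0, λ₀=95.8°): E=-1372922.3156, N=-3006580.0245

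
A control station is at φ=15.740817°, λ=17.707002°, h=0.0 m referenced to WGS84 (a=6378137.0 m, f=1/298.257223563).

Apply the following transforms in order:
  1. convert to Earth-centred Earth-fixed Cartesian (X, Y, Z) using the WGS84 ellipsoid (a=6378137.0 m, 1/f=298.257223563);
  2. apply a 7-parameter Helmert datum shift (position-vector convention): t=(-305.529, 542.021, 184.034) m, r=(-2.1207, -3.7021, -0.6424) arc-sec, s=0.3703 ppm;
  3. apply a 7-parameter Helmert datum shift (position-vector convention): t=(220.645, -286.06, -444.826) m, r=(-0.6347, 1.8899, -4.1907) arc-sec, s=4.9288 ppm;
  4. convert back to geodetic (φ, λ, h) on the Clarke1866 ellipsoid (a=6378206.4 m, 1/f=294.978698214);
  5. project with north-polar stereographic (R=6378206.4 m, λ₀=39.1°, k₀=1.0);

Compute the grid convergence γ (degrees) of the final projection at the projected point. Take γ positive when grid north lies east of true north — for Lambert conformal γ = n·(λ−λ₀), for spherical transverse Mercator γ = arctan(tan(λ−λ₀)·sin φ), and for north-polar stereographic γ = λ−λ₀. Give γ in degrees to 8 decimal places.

-21.39157740

start: φ=15.740817°, λ=17.707002°, h=0.000 m
→ ECEF (a=6378137.000, f=1/298.257223563): X=5849553.0352, Y=1867618.2071, Z=1719140.7446
→ Helmert 7p (PV): X=5849224.6333, Y=1868160.3768, Z=1719411.2029
→ Helmert 7p (PV): X=5849527.8179, Y=1867769.9757, Z=1718915.5092
→ geod (Bowring, a=6378206.400): φ=15.73992311°, λ=17.70842260°, h=-91.7383 m
→ into stereo (λ₀=39.1°): φ=15.73992311°, λ−λ₀=-21.39157740°
convergence γ = -21.39157740°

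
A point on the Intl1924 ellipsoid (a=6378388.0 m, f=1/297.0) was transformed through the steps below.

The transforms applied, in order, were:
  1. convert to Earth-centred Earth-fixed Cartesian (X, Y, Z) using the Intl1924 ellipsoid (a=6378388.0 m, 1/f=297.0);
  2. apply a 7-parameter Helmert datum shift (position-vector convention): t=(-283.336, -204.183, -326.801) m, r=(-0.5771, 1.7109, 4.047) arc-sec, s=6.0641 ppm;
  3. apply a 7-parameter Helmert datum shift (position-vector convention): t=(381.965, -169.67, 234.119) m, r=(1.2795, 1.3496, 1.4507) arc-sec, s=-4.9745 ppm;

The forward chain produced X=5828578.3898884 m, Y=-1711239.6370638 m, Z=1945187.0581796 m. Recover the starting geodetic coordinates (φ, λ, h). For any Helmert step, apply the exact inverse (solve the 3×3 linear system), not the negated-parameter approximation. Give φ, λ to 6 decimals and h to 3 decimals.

start: X=5828578.3899, Y=-1711239.6371, Z=1945187.0582 m
→ Helmert⁻¹: X=5828200.6566, Y=-1711107.4044, Z=1945011.3629
→ Helmert⁻¹: X=5828398.9413, Y=-1711012.6448, Z=1945369.9248
→ geod (Bowring, a=6378388.000): φ=17.87069100°, λ=-16.36038100°, h=1883.8530 m

φ=17.870691°, λ=-16.360381°, h=1883.853 m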